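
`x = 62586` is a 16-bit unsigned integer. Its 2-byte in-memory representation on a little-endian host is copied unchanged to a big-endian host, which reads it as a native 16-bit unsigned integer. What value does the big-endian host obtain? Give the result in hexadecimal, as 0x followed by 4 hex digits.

62586 in 16-bit hexadecimal is 0xF47A.
Stored little-endian, the bytes at ascending addresses are 7A F4.
Read back as big-endian, the last byte is least significant, giving 0x7AF4.

0x7AF4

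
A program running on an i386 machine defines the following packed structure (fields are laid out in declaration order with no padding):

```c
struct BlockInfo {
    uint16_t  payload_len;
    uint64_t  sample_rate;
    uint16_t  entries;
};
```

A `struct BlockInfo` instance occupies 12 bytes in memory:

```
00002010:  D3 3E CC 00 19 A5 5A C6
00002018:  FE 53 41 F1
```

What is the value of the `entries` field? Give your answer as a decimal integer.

`entries` follows `payload_len` (2 B), `sample_rate` (8 B), so it starts at offset 2 + 8 = 10 and occupies 2 bytes.
Bytes at offsets 10..11: 41 F1.
Little-endian stores the least-significant byte at the lowest address.
Reassemble most-significant byte first: F1 41 → 0xF141.
0xF141 = 61761.

61761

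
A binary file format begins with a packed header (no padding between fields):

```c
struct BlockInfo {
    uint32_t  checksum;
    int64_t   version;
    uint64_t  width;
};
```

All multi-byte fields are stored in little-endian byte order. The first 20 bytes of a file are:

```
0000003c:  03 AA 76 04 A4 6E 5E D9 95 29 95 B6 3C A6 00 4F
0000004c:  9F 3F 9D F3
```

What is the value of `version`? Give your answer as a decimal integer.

`version` follows `checksum` (4 bytes), so it starts at byte offset 4 and occupies 8 bytes.
Bytes at offsets 4..11: A4 6E 5E D9 95 29 95 B6.
Little-endian stores the least-significant byte at the lowest address.
Reassemble most-significant byte first: B6 95 29 95 D9 5E 6E A4 → 0xB6952995D95E6EA4.
Top bit is set, so as a signed 64-bit value this is 0xB6952995D95E6EA4 − 2^64 = -5290276463703069020.

-5290276463703069020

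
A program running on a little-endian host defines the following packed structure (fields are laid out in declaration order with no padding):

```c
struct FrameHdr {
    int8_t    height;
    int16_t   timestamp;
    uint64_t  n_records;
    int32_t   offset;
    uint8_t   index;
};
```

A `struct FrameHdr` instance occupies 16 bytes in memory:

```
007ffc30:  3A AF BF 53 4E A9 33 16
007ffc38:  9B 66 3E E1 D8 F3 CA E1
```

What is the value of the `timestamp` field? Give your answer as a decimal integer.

`timestamp` follows `height` (1 byte), so it starts at byte offset 1 and occupies 2 bytes.
Bytes at offsets 1..2: AF BF.
Little-endian stores the least-significant byte at the lowest address.
Reassemble most-significant byte first: BF AF → 0xBFAF.
Top bit is set, so as a signed 16-bit value this is 0xBFAF − 2^16 = -16465.

-16465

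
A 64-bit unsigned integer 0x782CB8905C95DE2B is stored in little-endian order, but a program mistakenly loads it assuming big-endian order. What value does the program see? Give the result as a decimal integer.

3161128213258185848

Stored little-endian, the bytes at ascending addresses are 2B DE 95 5C 90 B8 2C 78.
Read back as big-endian, the last byte is least significant, giving 0x2BDE955C90B82C78.
0x2BDE955C90B82C78 = 3161128213258185848.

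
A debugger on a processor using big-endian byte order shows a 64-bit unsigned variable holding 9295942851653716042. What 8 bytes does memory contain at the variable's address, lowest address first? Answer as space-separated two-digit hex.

81 01 D2 C5 85 26 C8 4A

9295942851653716042 in hexadecimal, padded to 64 bits, is 0x8101D2C58526C84A.
Split into bytes (most-significant first): 81 01 D2 C5 85 26 C8 4A.
Big-endian: lowest address holds the most-significant byte.
So the memory order matches the most-significant-first order: 81 01 D2 C5 85 26 C8 4A.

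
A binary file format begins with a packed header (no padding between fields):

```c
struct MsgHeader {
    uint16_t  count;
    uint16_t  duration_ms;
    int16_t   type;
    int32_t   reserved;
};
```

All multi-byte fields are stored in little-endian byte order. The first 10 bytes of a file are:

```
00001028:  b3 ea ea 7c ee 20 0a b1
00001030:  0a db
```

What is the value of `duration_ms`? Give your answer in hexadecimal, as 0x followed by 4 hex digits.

`duration_ms` follows `count` (2 bytes), so it starts at byte offset 2 and occupies 2 bytes.
Bytes at offsets 2..3: EA 7C.
Little-endian stores the least-significant byte at the lowest address.
Reassemble most-significant byte first: 7C EA → 0x7CEA.

0x7CEA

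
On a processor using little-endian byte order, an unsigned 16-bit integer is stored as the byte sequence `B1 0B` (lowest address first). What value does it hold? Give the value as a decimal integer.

In little-endian order the low byte comes first in memory.
Reassemble most-significant byte first: 0B B1 → 0x0BB1.
0x0BB1 = 2993.

2993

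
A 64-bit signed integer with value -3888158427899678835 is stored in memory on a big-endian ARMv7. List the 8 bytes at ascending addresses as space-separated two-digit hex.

CA 0A 7C 82 9A 99 2F 8D

Two's complement of -3888158427899678835 in 64 bits: 3888158427899678835 = 0x35F5837D6566D073; invert → 0xCA0A7C829A992F8C; add 1 → 0xCA0A7C829A992F8D.
Split into bytes (most-significant first): CA 0A 7C 82 9A 99 2F 8D.
Big-endian stores the most-significant byte at the lowest address.
So the memory order matches the most-significant-first order: CA 0A 7C 82 9A 99 2F 8D.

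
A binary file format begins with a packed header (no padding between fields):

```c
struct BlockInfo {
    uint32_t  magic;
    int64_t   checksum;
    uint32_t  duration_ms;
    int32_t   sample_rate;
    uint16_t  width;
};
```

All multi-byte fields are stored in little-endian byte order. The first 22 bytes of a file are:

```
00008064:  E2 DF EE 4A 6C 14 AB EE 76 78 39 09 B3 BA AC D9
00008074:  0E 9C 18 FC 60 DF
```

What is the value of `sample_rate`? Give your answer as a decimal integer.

`sample_rate` follows `magic` (4 B), `checksum` (8 B), `duration_ms` (4 B), so it starts at offset 4 + 8 + 4 = 16 and occupies 4 bytes.
Bytes at offsets 16..19: 0E 9C 18 FC.
Little-endian stores the least-significant byte at the lowest address.
Reassemble most-significant byte first: FC 18 9C 0E → 0xFC189C0E.
Top bit is set, so as a signed 32-bit value this is 0xFC189C0E − 2^32 = -65496050.

-65496050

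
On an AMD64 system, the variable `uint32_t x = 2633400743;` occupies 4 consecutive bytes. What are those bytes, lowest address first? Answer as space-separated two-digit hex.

A7 81 F6 9C

2633400743 in hexadecimal, padded to 32 bits, is 0x9CF681A7.
Split into bytes (most-significant first): 9C F6 81 A7.
In little-endian order the low byte comes first in memory.
So at ascending addresses the bytes are A7 81 F6 9C.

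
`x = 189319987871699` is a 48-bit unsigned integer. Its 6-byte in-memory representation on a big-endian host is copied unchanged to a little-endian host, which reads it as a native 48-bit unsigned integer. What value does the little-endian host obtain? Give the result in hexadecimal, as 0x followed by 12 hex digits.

0xD33FA07E2FAC

189319987871699 in 48-bit hexadecimal is 0xAC2F7EA03FD3.
Stored big-endian, the bytes at ascending addresses are AC 2F 7E A0 3F D3.
Read back as little-endian, the first byte is least significant, giving 0xD33FA07E2FAC.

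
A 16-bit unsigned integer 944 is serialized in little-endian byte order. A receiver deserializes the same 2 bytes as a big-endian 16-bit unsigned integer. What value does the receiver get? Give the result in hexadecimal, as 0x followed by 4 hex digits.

0xB003

944 in 16-bit hexadecimal is 0x03B0.
Stored little-endian, the bytes at ascending addresses are B0 03.
Read back as big-endian, the last byte is least significant, giving 0xB003.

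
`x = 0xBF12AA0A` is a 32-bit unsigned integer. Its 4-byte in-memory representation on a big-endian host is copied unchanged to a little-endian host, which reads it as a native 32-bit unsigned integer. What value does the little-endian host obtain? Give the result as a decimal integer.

Stored big-endian, the bytes at ascending addresses are BF 12 AA 0A.
Read back as little-endian, the first byte is least significant, giving 0x0AAA12BF.
0x0AAA12BF = 178918079.

178918079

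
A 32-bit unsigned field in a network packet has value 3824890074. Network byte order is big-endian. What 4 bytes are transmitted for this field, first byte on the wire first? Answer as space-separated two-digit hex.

E3 FB 30 DA

3824890074 in hexadecimal, padded to 32 bits, is 0xE3FB30DA.
Split into bytes (most-significant first): E3 FB 30 DA.
In big-endian order the high byte comes first in memory.
So the memory order matches the most-significant-first order: E3 FB 30 DA.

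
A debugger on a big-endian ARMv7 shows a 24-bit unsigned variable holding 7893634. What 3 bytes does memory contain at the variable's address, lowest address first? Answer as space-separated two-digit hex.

78 72 82

7893634 in hexadecimal, padded to 24 bits, is 0x787282.
Split into bytes (most-significant first): 78 72 82.
In big-endian order the high byte comes first in memory.
So the memory order matches the most-significant-first order: 78 72 82.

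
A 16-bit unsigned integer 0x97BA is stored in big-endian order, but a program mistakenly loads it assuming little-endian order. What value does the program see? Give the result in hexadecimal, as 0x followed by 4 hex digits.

Stored big-endian, the bytes at ascending addresses are 97 BA.
Read back as little-endian, the first byte is least significant, giving 0xBA97.

0xBA97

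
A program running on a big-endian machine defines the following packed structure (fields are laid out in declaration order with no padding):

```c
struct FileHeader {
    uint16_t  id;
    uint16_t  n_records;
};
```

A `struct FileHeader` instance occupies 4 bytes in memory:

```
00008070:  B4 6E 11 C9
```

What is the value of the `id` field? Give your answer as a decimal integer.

`id` is the first field, at byte offset 0, occupying 2 bytes.
Bytes at offsets 0..1: B4 6E.
In big-endian order the high byte comes first in memory.
The bytes are already most-significant first: 0xB46E.
0xB46E = 46190.

46190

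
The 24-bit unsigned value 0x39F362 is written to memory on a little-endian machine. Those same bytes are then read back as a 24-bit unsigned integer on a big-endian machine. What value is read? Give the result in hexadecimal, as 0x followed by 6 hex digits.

0x62F339

Stored little-endian, the bytes at ascending addresses are 62 F3 39.
Read back as big-endian, the last byte is least significant, giving 0x62F339.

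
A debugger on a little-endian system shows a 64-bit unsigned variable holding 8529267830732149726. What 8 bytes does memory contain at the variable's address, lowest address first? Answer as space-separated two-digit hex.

DE D3 F4 EC E6 0B 5E 76

8529267830732149726 in hexadecimal, padded to 64 bits, is 0x765E0BE6ECF4D3DE.
Split into bytes (most-significant first): 76 5E 0B E6 EC F4 D3 DE.
Little-endian: lowest address holds the least-significant byte.
So at ascending addresses the bytes are DE D3 F4 EC E6 0B 5E 76.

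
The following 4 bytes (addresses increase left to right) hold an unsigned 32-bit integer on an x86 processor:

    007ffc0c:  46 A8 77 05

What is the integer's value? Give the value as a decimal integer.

Little-endian stores the least-significant byte at the lowest address.
Reassemble most-significant byte first: 05 77 A8 46 → 0x0577A846.
0x0577A846 = 91727942.

91727942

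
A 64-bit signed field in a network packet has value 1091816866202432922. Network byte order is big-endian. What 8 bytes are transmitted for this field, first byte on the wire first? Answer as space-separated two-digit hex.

1091816866202432922 in hexadecimal, padded to 64 bits, is 0x0F26E9A7B5C6B59A.
Split into bytes (most-significant first): 0F 26 E9 A7 B5 C6 B5 9A.
Big-endian: lowest address holds the most-significant byte.
So the memory order matches the most-significant-first order: 0F 26 E9 A7 B5 C6 B5 9A.

0F 26 E9 A7 B5 C6 B5 9A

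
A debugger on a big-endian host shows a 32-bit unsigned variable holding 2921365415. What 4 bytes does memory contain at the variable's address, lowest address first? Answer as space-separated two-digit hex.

2921365415 in hexadecimal, padded to 32 bits, is 0xAE207FA7.
Split into bytes (most-significant first): AE 20 7F A7.
Big-endian stores the most-significant byte at the lowest address.
So the memory order matches the most-significant-first order: AE 20 7F A7.

AE 20 7F A7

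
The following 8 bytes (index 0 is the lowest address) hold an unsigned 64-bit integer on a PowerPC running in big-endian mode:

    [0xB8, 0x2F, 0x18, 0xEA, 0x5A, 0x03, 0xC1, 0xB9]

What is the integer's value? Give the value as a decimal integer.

Big-endian stores the most-significant byte at the lowest address.
The bytes are already most-significant first: 0xB82F18EA5A03C1B9.
0xB82F18EA5A03C1B9 = 13271854021695750585.

13271854021695750585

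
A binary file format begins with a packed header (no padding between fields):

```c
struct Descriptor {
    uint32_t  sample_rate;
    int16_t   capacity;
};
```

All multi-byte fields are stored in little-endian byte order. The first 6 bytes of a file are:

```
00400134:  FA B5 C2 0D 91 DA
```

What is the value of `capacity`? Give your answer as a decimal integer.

-9583

`capacity` follows `sample_rate` (4 bytes), so it starts at byte offset 4 and occupies 2 bytes.
Bytes at offsets 4..5: 91 DA.
Little-endian stores the least-significant byte at the lowest address.
Reassemble most-significant byte first: DA 91 → 0xDA91.
Top bit is set, so as a signed 16-bit value this is 0xDA91 − 2^16 = -9583.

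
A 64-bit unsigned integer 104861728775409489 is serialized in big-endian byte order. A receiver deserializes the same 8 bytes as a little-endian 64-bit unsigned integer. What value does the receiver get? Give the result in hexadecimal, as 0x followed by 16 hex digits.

0x510F31CE2F8B7401

104861728775409489 in 64-bit hexadecimal is 0x01748B2FCE310F51.
Stored big-endian, the bytes at ascending addresses are 01 74 8B 2F CE 31 0F 51.
Read back as little-endian, the first byte is least significant, giving 0x510F31CE2F8B7401.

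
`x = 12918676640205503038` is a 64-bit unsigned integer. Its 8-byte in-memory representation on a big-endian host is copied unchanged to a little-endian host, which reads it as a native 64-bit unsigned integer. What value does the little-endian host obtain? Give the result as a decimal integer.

12918676640205503038 in 64-bit hexadecimal is 0xB3485BF54B95FA3E.
Stored big-endian, the bytes at ascending addresses are B3 48 5B F5 4B 95 FA 3E.
Read back as little-endian, the first byte is least significant, giving 0x3EFA954BF55B48B3.
0x3EFA954BF55B48B3 = 4538103728000682163.

4538103728000682163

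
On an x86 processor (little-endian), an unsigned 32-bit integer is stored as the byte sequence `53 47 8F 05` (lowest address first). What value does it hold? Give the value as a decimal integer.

Little-endian stores the least-significant byte at the lowest address.
Reassemble most-significant byte first: 05 8F 47 53 → 0x058F4753.
0x058F4753 = 93275987.

93275987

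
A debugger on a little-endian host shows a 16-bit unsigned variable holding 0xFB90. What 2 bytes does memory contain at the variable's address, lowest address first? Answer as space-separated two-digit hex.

90 FB

Split into bytes (most-significant first): FB 90.
In little-endian order the low byte comes first in memory.
So at ascending addresses the bytes are 90 FB.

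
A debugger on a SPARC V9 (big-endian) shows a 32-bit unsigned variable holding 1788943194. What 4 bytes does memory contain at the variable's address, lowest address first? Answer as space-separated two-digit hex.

1788943194 in hexadecimal, padded to 32 bits, is 0x6AA11B5A.
Split into bytes (most-significant first): 6A A1 1B 5A.
In big-endian order the high byte comes first in memory.
So the memory order matches the most-significant-first order: 6A A1 1B 5A.

6A A1 1B 5A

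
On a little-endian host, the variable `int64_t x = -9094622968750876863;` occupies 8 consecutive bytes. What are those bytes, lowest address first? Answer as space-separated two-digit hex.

41 D7 7E 65 98 68 C9 81

Two's complement of -9094622968750876863 in 64 bits: 9094622968750876863 = 0x7E3697679A8128BF; invert → 0x81C96898657ED740; add 1 → 0x81C96898657ED741.
Split into bytes (most-significant first): 81 C9 68 98 65 7E D7 41.
Little-endian stores the least-significant byte at the lowest address.
So at ascending addresses the bytes are 41 D7 7E 65 98 68 C9 81.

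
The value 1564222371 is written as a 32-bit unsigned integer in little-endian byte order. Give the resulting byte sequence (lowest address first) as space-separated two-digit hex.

1564222371 in hexadecimal, padded to 32 bits, is 0x5D3C23A3.
Split into bytes (most-significant first): 5D 3C 23 A3.
Little-endian: lowest address holds the least-significant byte.
So at ascending addresses the bytes are A3 23 3C 5D.

A3 23 3C 5D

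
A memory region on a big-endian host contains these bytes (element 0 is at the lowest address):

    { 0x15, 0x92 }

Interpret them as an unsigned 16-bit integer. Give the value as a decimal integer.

5522

Big-endian: lowest address holds the most-significant byte.
The bytes are already most-significant first: 0x1592.
0x1592 = 5522.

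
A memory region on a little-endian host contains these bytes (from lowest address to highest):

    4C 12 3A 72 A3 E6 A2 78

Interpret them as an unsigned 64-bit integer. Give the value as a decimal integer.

8692763820448944716

In little-endian order the low byte comes first in memory.
Reassemble most-significant byte first: 78 A2 E6 A3 72 3A 12 4C → 0x78A2E6A3723A124C.
0x78A2E6A3723A124C = 8692763820448944716.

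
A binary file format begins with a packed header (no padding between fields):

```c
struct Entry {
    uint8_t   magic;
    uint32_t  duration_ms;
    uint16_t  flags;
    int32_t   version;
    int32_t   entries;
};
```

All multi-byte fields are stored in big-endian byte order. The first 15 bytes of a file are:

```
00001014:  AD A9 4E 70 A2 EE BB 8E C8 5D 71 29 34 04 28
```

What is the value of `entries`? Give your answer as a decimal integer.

`entries` follows `magic` (1 B), `duration_ms` (4 B), `flags` (2 B), `version` (4 B), so it starts at offset 1 + 4 + 2 + 4 = 11 and occupies 4 bytes.
Bytes at offsets 11..14: 29 34 04 28.
Big-endian stores the most-significant byte at the lowest address.
The bytes are already most-significant first: 0x29340428.
0x29340428 = 691274792.

691274792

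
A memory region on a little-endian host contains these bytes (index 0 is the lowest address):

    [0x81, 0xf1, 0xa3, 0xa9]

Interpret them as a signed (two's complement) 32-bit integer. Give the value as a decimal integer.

-1448873599

Little-endian: lowest address holds the least-significant byte.
Reassemble most-significant byte first: A9 A3 F1 81 → 0xA9A3F181.
Top bit is set, so as a signed 32-bit value this is 0xA9A3F181 − 2^32 = -1448873599.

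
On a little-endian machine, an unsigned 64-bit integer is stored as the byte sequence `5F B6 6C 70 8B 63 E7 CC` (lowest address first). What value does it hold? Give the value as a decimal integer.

14764879353895237215

Little-endian: lowest address holds the least-significant byte.
Reassemble most-significant byte first: CC E7 63 8B 70 6C B6 5F → 0xCCE7638B706CB65F.
0xCCE7638B706CB65F = 14764879353895237215.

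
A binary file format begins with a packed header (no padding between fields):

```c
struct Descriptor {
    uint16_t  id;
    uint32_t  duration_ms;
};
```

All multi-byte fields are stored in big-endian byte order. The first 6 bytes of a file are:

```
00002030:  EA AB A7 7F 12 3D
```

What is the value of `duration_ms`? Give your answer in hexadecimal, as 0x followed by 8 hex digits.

0xA77F123D

`duration_ms` follows `id` (2 bytes), so it starts at byte offset 2 and occupies 4 bytes.
Bytes at offsets 2..5: A7 7F 12 3D.
Big-endian stores the most-significant byte at the lowest address.
The bytes are already most-significant first: 0xA77F123D.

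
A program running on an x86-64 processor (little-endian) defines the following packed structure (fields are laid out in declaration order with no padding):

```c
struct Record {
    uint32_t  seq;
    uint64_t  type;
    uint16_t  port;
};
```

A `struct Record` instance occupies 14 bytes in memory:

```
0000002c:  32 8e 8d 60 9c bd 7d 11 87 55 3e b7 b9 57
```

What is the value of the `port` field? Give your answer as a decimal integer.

`port` follows `seq` (4 B), `type` (8 B), so it starts at offset 4 + 8 = 12 and occupies 2 bytes.
Bytes at offsets 12..13: B9 57.
Little-endian stores the least-significant byte at the lowest address.
Reassemble most-significant byte first: 57 B9 → 0x57B9.
0x57B9 = 22457.

22457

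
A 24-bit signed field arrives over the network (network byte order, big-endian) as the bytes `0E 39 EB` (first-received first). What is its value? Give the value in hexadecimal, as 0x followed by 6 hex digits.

Big-endian: lowest address holds the most-significant byte.
The bytes are already most-significant first: 0x0E39EB.

0x0E39EB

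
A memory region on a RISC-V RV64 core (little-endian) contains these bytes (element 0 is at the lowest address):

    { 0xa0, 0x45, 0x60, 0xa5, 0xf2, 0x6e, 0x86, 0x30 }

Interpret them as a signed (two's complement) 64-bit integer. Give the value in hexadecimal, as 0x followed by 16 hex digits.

Little-endian stores the least-significant byte at the lowest address.
Reassemble most-significant byte first: 30 86 6E F2 A5 60 45 A0 → 0x30866EF2A56045A0.

0x30866EF2A56045A0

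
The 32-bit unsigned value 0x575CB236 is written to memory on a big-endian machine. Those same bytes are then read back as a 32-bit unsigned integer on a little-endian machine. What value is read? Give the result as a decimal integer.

917658711

Stored big-endian, the bytes at ascending addresses are 57 5C B2 36.
Read back as little-endian, the first byte is least significant, giving 0x36B25C57.
0x36B25C57 = 917658711.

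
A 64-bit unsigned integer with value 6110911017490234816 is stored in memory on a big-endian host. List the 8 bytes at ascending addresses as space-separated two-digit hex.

54 CE 51 31 83 86 BD C0

6110911017490234816 in hexadecimal, padded to 64 bits, is 0x54CE51318386BDC0.
Split into bytes (most-significant first): 54 CE 51 31 83 86 BD C0.
Big-endian: lowest address holds the most-significant byte.
So the memory order matches the most-significant-first order: 54 CE 51 31 83 86 BD C0.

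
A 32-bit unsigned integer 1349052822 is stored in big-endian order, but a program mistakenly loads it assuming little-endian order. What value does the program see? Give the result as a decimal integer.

2531878992

1349052822 in 32-bit hexadecimal is 0x5068E996.
Stored big-endian, the bytes at ascending addresses are 50 68 E9 96.
Read back as little-endian, the first byte is least significant, giving 0x96E96850.
0x96E96850 = 2531878992.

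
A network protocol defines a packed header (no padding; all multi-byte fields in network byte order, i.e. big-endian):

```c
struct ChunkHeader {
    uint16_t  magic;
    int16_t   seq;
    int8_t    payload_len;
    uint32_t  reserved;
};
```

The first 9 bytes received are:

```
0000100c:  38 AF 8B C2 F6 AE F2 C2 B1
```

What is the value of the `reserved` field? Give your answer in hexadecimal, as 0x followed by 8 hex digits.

0xAEF2C2B1

`reserved` follows `magic` (2 B), `seq` (2 B), `payload_len` (1 B), so it starts at offset 2 + 2 + 1 = 5 and occupies 4 bytes.
Bytes at offsets 5..8: AE F2 C2 B1.
In big-endian order the high byte comes first in memory.
The bytes are already most-significant first: 0xAEF2C2B1.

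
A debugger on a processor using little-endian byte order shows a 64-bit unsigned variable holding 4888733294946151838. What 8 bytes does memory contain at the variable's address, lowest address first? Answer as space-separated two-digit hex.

4888733294946151838 in hexadecimal, padded to 64 bits, is 0x43D84507B6E3ED9E.
Split into bytes (most-significant first): 43 D8 45 07 B6 E3 ED 9E.
Little-endian: lowest address holds the least-significant byte.
So at ascending addresses the bytes are 9E ED E3 B6 07 45 D8 43.

9E ED E3 B6 07 45 D8 43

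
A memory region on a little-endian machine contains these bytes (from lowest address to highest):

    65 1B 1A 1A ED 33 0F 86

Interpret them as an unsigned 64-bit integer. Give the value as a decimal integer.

9659996819171187557

In little-endian order the low byte comes first in memory.
Reassemble most-significant byte first: 86 0F 33 ED 1A 1A 1B 65 → 0x860F33ED1A1A1B65.
0x860F33ED1A1A1B65 = 9659996819171187557.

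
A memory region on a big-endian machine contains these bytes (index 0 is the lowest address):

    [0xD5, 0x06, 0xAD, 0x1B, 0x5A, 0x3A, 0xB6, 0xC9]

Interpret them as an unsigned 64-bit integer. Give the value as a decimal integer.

15350146712928433865

Big-endian: lowest address holds the most-significant byte.
The bytes are already most-significant first: 0xD506AD1B5A3AB6C9.
0xD506AD1B5A3AB6C9 = 15350146712928433865.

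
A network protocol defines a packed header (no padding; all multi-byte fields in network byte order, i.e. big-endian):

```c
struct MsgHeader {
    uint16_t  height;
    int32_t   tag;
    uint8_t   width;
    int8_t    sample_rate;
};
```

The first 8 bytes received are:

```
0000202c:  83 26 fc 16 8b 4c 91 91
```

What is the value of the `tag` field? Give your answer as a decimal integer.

`tag` follows `height` (2 bytes), so it starts at byte offset 2 and occupies 4 bytes.
Bytes at offsets 2..5: FC 16 8B 4C.
Big-endian stores the most-significant byte at the lowest address.
The bytes are already most-significant first: 0xFC168B4C.
Top bit is set, so as a signed 32-bit value this is 0xFC168B4C − 2^32 = -65631412.

-65631412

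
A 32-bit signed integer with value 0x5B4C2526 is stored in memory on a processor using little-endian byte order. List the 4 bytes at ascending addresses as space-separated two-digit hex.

Split into bytes (most-significant first): 5B 4C 25 26.
Little-endian stores the least-significant byte at the lowest address.
So at ascending addresses the bytes are 26 25 4C 5B.

26 25 4C 5B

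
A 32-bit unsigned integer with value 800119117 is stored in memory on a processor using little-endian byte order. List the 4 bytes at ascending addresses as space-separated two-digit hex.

4D D9 B0 2F

800119117 in hexadecimal, padded to 32 bits, is 0x2FB0D94D.
Split into bytes (most-significant first): 2F B0 D9 4D.
Little-endian: lowest address holds the least-significant byte.
So at ascending addresses the bytes are 4D D9 B0 2F.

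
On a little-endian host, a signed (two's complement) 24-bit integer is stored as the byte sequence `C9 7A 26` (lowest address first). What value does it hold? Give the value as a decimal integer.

Little-endian stores the least-significant byte at the lowest address.
Reassemble most-significant byte first: 26 7A C9 → 0x267AC9.
0x267AC9 = 2521801.

2521801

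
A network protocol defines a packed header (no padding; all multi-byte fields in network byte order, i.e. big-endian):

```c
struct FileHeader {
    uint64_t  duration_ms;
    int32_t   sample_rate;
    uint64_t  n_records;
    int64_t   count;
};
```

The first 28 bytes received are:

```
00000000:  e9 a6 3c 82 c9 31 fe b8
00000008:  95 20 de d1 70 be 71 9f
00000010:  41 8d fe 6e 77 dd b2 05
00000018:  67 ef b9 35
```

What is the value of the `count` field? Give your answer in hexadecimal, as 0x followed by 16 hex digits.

0x77DDB20567EFB935

`count` follows `duration_ms` (8 B), `sample_rate` (4 B), `n_records` (8 B), so it starts at offset 8 + 4 + 8 = 20 and occupies 8 bytes.
Bytes at offsets 20..27: 77 DD B2 05 67 EF B9 35.
In big-endian order the high byte comes first in memory.
The bytes are already most-significant first: 0x77DDB20567EFB935.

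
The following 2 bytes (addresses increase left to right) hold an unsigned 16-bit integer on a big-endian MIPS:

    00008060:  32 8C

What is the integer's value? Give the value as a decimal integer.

12940

Big-endian stores the most-significant byte at the lowest address.
The bytes are already most-significant first: 0x328C.
0x328C = 12940.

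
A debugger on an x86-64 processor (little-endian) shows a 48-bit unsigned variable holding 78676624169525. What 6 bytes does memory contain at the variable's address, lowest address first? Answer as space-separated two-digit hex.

35 5A 3C 54 8E 47

78676624169525 in hexadecimal, padded to 48 bits, is 0x478E543C5A35.
Split into bytes (most-significant first): 47 8E 54 3C 5A 35.
Little-endian: lowest address holds the least-significant byte.
So at ascending addresses the bytes are 35 5A 3C 54 8E 47.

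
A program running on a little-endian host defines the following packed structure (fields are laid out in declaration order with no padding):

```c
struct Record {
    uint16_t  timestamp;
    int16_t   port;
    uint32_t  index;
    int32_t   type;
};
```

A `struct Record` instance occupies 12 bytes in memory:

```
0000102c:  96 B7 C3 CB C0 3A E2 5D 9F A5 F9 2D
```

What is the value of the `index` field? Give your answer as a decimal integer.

1575107264

`index` follows `timestamp` (2 B), `port` (2 B), so it starts at offset 2 + 2 = 4 and occupies 4 bytes.
Bytes at offsets 4..7: C0 3A E2 5D.
Little-endian: lowest address holds the least-significant byte.
Reassemble most-significant byte first: 5D E2 3A C0 → 0x5DE23AC0.
0x5DE23AC0 = 1575107264.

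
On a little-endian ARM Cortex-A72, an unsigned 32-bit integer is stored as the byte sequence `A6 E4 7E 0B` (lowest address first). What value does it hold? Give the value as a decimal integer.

192865446

Little-endian: lowest address holds the least-significant byte.
Reassemble most-significant byte first: 0B 7E E4 A6 → 0x0B7EE4A6.
0x0B7EE4A6 = 192865446.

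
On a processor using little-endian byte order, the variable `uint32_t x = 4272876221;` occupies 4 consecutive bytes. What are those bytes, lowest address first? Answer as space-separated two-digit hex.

BD EA AE FE

4272876221 in hexadecimal, padded to 32 bits, is 0xFEAEEABD.
Split into bytes (most-significant first): FE AE EA BD.
In little-endian order the low byte comes first in memory.
So at ascending addresses the bytes are BD EA AE FE.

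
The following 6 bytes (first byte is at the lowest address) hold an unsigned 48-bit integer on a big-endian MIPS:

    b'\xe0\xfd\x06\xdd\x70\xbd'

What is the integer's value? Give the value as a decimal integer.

247377346523325

Big-endian: lowest address holds the most-significant byte.
The bytes are already most-significant first: 0xE0FD06DD70BD.
0xE0FD06DD70BD = 247377346523325.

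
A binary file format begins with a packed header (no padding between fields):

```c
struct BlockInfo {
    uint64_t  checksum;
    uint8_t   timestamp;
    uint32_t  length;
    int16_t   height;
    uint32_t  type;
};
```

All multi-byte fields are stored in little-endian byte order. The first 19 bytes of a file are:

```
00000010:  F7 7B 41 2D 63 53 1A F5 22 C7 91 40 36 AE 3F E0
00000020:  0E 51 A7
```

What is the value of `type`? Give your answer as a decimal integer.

`type` follows `checksum` (8 B), `timestamp` (1 B), `length` (4 B), `height` (2 B), so it starts at offset 8 + 1 + 4 + 2 = 15 and occupies 4 bytes.
Bytes at offsets 15..18: E0 0E 51 A7.
Little-endian stores the least-significant byte at the lowest address.
Reassemble most-significant byte first: A7 51 0E E0 → 0xA7510EE0.
0xA7510EE0 = 2807107296.

2807107296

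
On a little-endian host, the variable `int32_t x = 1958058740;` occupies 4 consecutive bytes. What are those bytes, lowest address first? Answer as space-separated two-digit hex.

1958058740 in hexadecimal, padded to 32 bits, is 0x74B59AF4.
Split into bytes (most-significant first): 74 B5 9A F4.
Little-endian: lowest address holds the least-significant byte.
So at ascending addresses the bytes are F4 9A B5 74.

F4 9A B5 74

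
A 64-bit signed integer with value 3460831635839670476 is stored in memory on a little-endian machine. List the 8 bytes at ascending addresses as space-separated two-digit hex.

CC 58 A8 59 09 58 07 30

3460831635839670476 in hexadecimal, padded to 64 bits, is 0x3007580959A858CC.
Split into bytes (most-significant first): 30 07 58 09 59 A8 58 CC.
Little-endian stores the least-significant byte at the lowest address.
So at ascending addresses the bytes are CC 58 A8 59 09 58 07 30.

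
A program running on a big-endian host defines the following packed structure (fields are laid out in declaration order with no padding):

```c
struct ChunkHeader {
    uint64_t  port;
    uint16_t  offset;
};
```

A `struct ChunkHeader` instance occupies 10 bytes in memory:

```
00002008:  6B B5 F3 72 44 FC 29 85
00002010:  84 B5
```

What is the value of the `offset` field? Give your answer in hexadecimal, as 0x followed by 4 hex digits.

`offset` follows `port` (8 bytes), so it starts at byte offset 8 and occupies 2 bytes.
Bytes at offsets 8..9: 84 B5.
Big-endian stores the most-significant byte at the lowest address.
The bytes are already most-significant first: 0x84B5.

0x84B5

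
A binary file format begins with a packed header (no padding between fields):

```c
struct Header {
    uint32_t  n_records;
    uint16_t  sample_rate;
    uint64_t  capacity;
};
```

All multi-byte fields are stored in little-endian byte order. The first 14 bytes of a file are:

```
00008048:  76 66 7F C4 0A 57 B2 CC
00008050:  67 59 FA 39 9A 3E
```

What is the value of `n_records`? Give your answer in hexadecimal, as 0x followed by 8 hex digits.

0xC47F6676

`n_records` is the first field, at byte offset 0, occupying 4 bytes.
Bytes at offsets 0..3: 76 66 7F C4.
In little-endian order the low byte comes first in memory.
Reassemble most-significant byte first: C4 7F 66 76 → 0xC47F6676.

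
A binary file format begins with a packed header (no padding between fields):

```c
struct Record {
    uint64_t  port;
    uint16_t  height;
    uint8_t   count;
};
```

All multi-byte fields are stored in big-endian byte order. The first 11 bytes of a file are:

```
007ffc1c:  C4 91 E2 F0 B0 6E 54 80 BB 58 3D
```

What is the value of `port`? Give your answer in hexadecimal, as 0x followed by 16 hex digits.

0xC491E2F0B06E5480

`port` is the first field, at byte offset 0, occupying 8 bytes.
Bytes at offsets 0..7: C4 91 E2 F0 B0 6E 54 80.
Big-endian stores the most-significant byte at the lowest address.
The bytes are already most-significant first: 0xC491E2F0B06E5480.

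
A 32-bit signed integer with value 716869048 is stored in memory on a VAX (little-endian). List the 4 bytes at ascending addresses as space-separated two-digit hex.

B8 8D BA 2A

716869048 in hexadecimal, padded to 32 bits, is 0x2ABA8DB8.
Split into bytes (most-significant first): 2A BA 8D B8.
In little-endian order the low byte comes first in memory.
So at ascending addresses the bytes are B8 8D BA 2A.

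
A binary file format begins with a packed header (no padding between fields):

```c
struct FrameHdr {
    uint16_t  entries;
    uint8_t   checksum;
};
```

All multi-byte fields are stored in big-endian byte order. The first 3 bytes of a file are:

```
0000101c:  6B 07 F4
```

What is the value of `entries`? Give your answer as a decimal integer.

`entries` is the first field, at byte offset 0, occupying 2 bytes.
Bytes at offsets 0..1: 6B 07.
Big-endian stores the most-significant byte at the lowest address.
The bytes are already most-significant first: 0x6B07.
0x6B07 = 27399.

27399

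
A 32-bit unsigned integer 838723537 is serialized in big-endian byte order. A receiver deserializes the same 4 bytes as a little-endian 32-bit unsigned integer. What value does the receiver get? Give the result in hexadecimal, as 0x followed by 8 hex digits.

838723537 in 32-bit hexadecimal is 0x31FDE7D1.
Stored big-endian, the bytes at ascending addresses are 31 FD E7 D1.
Read back as little-endian, the first byte is least significant, giving 0xD1E7FD31.

0xD1E7FD31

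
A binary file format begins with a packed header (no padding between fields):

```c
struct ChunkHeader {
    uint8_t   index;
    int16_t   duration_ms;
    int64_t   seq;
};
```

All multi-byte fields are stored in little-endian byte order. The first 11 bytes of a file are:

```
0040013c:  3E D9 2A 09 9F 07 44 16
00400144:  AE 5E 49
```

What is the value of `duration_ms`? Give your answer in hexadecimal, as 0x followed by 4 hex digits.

0x2AD9

`duration_ms` follows `index` (1 byte), so it starts at byte offset 1 and occupies 2 bytes.
Bytes at offsets 1..2: D9 2A.
Little-endian stores the least-significant byte at the lowest address.
Reassemble most-significant byte first: 2A D9 → 0x2AD9.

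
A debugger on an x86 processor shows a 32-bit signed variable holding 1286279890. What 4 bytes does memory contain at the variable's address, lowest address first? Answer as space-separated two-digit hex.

1286279890 in hexadecimal, padded to 32 bits, is 0x4CAB12D2.
Split into bytes (most-significant first): 4C AB 12 D2.
Little-endian: lowest address holds the least-significant byte.
So at ascending addresses the bytes are D2 12 AB 4C.

D2 12 AB 4C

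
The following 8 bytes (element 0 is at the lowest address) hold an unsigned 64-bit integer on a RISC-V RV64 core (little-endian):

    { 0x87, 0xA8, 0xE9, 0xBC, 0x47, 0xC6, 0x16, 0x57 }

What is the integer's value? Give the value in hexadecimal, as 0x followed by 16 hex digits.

0x5716C647BCE9A887

Little-endian stores the least-significant byte at the lowest address.
Reassemble most-significant byte first: 57 16 C6 47 BC E9 A8 87 → 0x5716C647BCE9A887.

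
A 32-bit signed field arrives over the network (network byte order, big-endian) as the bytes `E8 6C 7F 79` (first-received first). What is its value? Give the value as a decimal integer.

In big-endian order the high byte comes first in memory.
The bytes are already most-significant first: 0xE86C7F79.
Top bit is set, so as a signed 32-bit value this is 0xE86C7F79 − 2^32 = -395542663.

-395542663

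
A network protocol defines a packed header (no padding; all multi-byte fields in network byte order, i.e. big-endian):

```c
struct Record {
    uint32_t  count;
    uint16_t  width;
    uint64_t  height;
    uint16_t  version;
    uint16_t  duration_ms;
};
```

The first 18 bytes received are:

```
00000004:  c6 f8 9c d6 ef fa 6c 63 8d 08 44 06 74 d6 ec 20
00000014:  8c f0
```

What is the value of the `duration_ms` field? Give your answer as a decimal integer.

36080

`duration_ms` follows `count` (4 B), `width` (2 B), `height` (8 B), `version` (2 B), so it starts at offset 4 + 2 + 8 + 2 = 16 and occupies 2 bytes.
Bytes at offsets 16..17: 8C F0.
In big-endian order the high byte comes first in memory.
The bytes are already most-significant first: 0x8CF0.
0x8CF0 = 36080.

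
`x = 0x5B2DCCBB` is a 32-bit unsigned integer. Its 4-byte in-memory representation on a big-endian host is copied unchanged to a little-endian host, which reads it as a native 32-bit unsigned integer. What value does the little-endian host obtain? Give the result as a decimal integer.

Stored big-endian, the bytes at ascending addresses are 5B 2D CC BB.
Read back as little-endian, the first byte is least significant, giving 0xBBCC2D5B.
0xBBCC2D5B = 3150720347.

3150720347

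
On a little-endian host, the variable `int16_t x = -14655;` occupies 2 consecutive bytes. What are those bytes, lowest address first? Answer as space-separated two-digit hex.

Two's complement of -14655 in 16 bits: 14655 = 0x393F; invert → 0xC6C0; add 1 → 0xC6C1.
Split into bytes (most-significant first): C6 C1.
In little-endian order the low byte comes first in memory.
So at ascending addresses the bytes are C1 C6.

C1 C6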